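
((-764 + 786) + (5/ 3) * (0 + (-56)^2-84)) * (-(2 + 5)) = -107282/ 3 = -35760.67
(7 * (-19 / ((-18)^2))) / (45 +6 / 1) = -133 / 16524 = -0.01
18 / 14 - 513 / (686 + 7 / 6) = 0.54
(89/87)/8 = 89/696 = 0.13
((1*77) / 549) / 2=77 / 1098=0.07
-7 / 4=-1.75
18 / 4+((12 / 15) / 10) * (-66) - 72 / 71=-6369 / 3550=-1.79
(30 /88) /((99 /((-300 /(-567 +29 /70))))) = 8750 /4798981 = 0.00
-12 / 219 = -0.05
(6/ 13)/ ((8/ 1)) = 3/ 52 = 0.06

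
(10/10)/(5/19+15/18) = 114/125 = 0.91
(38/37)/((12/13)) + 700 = 155647/222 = 701.11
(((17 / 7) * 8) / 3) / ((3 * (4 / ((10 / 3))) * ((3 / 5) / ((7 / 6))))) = 850 / 243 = 3.50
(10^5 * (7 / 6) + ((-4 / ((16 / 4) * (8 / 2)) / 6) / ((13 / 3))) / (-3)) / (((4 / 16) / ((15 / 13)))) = 182000005 / 338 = 538461.55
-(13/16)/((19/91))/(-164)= 0.02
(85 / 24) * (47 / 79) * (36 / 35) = 2397 / 1106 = 2.17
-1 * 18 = -18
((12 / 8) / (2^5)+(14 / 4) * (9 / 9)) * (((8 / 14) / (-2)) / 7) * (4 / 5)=-227 / 1960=-0.12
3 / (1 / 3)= 9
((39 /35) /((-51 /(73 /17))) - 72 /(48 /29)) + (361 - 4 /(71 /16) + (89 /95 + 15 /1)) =9072421367 /27290270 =332.44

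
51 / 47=1.09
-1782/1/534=-3.34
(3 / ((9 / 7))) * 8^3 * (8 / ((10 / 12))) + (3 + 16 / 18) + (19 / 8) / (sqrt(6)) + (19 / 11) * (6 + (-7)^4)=19 * sqrt(6) / 48 + 7736966 / 495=15631.20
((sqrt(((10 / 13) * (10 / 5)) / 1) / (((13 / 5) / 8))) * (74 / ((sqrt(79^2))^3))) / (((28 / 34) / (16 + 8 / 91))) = 73668480 * sqrt(65) / 53077127467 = 0.01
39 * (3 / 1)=117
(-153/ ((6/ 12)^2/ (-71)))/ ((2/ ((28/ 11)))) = 608328/ 11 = 55302.55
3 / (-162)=-1 / 54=-0.02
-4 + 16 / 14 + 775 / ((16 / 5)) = 26805 / 112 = 239.33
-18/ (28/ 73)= -657/ 14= -46.93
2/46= 1/23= 0.04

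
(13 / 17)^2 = 169 / 289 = 0.58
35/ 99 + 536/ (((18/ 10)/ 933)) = 27504875/ 99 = 277827.02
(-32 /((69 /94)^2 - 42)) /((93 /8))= 2262016 /34070643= 0.07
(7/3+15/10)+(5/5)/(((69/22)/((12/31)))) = 16927/4278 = 3.96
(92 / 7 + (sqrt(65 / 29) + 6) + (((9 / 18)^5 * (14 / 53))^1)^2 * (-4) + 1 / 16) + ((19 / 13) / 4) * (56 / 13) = sqrt(1885) / 29 + 4419184429 / 212675008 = 22.28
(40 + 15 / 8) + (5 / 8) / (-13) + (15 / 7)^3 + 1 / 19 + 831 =882.72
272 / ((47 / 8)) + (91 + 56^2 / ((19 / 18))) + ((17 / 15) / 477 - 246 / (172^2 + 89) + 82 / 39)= 283929338912782 / 91285572105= 3110.34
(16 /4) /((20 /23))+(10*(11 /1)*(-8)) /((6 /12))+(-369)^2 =672028 /5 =134405.60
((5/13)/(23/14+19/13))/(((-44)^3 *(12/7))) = -49/57754752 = -0.00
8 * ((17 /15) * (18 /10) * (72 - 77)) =-408 /5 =-81.60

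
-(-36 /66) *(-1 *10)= -60 /11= -5.45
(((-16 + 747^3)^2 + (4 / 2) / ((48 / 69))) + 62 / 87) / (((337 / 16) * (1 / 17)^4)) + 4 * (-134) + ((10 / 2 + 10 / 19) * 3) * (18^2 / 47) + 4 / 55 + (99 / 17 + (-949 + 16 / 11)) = 16866367857173801011888244362076 / 24480045645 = 688984330411929712392.01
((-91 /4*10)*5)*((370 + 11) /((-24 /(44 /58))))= 3178175 /232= 13699.03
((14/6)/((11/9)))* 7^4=50421/11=4583.73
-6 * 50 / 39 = -100 / 13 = -7.69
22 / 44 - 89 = -177 / 2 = -88.50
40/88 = 5/11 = 0.45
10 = 10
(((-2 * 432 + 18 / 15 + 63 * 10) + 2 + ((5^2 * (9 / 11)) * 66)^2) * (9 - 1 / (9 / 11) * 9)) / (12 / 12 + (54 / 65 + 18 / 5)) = -236894996 / 353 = -671090.64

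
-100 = -100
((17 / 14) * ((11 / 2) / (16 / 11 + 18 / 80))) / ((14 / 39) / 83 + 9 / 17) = 1131946530 / 151936183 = 7.45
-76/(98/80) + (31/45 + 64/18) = -127441/2205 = -57.80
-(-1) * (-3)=-3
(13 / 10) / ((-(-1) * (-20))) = -0.06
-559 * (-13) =7267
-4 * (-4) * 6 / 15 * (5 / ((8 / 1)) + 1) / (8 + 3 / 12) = 1.26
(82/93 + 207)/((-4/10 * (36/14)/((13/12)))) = -8796515/40176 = -218.95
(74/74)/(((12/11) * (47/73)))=1.42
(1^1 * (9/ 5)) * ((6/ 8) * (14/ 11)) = 1.72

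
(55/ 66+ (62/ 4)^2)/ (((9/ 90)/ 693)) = 3341415/ 2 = 1670707.50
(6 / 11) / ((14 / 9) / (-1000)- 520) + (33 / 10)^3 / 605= 7509802869 / 128700385000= 0.06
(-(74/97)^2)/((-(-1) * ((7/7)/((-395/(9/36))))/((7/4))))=15141140/9409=1609.22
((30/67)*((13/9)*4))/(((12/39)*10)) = 169/201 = 0.84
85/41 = 2.07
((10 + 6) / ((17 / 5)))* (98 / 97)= 7840 / 1649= 4.75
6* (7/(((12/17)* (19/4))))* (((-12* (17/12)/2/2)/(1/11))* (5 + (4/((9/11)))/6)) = -3493721/1026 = -3405.19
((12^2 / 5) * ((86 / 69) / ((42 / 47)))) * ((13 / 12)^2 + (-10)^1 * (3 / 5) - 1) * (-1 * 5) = 1695619 / 1449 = 1170.20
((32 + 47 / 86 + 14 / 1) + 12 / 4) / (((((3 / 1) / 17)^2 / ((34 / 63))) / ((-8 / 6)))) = -83737172 / 73143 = -1144.84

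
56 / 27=2.07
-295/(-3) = 98.33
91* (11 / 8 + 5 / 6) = 4823 / 24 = 200.96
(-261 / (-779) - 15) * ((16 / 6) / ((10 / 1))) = -15232 / 3895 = -3.91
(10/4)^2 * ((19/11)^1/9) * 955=453625/396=1145.52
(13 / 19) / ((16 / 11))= 143 / 304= 0.47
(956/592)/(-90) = -239/13320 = -0.02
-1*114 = -114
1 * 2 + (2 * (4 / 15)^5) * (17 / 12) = 4564954 / 2278125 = 2.00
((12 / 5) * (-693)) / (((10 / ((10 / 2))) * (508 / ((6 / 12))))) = -2079 / 2540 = -0.82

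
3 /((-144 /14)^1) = -7 /24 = -0.29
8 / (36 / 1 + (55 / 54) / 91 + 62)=0.08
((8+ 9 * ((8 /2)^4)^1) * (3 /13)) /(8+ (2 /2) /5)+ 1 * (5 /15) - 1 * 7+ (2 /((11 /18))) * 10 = 1602820 /17589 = 91.13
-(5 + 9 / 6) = -13 / 2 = -6.50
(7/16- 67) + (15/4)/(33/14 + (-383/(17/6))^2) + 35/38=-491827970625/7492667024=-65.64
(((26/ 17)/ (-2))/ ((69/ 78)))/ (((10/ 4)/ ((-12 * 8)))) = 64896/ 1955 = 33.19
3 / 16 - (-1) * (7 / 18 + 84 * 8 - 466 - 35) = 24707 / 144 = 171.58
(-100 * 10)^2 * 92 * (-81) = -7452000000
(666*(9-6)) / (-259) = -54 / 7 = -7.71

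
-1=-1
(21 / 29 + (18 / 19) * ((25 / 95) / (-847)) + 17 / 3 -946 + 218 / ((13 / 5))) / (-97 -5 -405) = 295942196546 / 175331995839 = 1.69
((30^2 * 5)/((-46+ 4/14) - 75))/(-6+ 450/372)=43400/5577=7.78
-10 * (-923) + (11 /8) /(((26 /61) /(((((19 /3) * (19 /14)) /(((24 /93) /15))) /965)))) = 41506770601 /4496128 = 9231.67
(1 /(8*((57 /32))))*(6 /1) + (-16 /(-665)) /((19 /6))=5416 /12635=0.43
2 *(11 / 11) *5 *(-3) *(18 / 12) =-45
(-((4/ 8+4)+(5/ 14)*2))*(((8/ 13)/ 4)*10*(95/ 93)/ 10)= -6935/ 8463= -0.82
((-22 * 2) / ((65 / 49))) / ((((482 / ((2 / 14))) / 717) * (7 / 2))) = -2.01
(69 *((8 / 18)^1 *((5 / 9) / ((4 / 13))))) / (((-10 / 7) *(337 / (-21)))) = 14651 / 6066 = 2.42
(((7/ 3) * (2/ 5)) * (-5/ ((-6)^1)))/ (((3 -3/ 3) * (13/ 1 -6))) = 1/ 18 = 0.06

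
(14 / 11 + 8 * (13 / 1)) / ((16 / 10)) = 2895 / 44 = 65.80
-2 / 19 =-0.11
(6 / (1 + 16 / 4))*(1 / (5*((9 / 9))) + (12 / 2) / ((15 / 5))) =66 / 25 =2.64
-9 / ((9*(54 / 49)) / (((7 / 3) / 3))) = -343 / 486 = -0.71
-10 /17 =-0.59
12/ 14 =6/ 7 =0.86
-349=-349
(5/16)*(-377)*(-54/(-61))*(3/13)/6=-3915/976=-4.01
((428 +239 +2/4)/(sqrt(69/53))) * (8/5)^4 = 182272 * sqrt(3657)/2875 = 3833.93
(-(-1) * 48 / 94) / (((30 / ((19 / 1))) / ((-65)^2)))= 64220 / 47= 1366.38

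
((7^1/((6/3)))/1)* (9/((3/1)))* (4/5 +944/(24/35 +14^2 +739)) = 3110058/163745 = 18.99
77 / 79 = 0.97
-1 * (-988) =988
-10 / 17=-0.59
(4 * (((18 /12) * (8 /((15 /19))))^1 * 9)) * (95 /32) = 3249 /2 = 1624.50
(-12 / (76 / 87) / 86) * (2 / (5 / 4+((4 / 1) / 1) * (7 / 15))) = -15660 / 152779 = -0.10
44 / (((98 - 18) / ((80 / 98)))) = 22 / 49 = 0.45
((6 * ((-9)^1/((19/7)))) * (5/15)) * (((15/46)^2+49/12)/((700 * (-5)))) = 19947/2512750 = 0.01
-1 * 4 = -4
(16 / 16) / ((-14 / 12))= -6 / 7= -0.86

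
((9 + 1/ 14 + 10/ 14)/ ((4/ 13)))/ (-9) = -1781/ 504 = -3.53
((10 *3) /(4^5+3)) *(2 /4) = 0.01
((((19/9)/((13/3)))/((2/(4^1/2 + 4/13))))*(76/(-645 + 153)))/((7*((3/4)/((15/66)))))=-18050/4801797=-0.00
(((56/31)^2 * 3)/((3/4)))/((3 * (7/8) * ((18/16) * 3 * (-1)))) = -1.47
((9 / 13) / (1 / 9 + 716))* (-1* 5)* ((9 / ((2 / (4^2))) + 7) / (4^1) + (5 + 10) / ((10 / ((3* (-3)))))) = -2025 / 67028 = -0.03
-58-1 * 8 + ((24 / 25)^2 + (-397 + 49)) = -258174 / 625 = -413.08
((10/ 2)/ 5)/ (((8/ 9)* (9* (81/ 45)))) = 5/ 72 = 0.07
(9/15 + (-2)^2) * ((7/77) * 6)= 2.51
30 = 30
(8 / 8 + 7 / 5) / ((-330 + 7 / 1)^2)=0.00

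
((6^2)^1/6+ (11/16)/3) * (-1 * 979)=-292721/48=-6098.35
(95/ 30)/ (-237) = -19/ 1422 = -0.01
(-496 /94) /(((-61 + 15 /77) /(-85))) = -811580 /110027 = -7.38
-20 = -20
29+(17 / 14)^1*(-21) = 7 / 2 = 3.50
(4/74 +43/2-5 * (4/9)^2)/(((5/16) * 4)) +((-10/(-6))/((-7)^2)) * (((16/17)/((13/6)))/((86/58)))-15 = 2041798765/1395544059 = 1.46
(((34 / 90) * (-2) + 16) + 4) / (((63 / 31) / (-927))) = -2765138 / 315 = -8778.22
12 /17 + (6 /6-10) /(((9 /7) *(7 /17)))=-16.29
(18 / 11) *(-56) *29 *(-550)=1461600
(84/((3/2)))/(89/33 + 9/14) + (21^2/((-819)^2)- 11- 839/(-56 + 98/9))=23217454885/952842618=24.37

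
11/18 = 0.61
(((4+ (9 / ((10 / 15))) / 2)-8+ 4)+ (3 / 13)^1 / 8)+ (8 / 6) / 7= 15221 / 2184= 6.97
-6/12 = -1/2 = -0.50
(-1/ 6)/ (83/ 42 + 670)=-7/ 28223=-0.00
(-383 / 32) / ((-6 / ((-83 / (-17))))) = 31789 / 3264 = 9.74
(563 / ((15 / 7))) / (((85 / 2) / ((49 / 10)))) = 193109 / 6375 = 30.29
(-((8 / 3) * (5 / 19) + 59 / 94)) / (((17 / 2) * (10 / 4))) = -838 / 13395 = -0.06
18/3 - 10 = -4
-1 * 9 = -9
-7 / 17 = -0.41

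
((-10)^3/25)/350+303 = 302.89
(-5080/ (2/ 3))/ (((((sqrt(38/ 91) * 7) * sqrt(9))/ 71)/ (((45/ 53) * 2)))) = -8115300 * sqrt(3458)/ 7049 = -67700.14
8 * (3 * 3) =72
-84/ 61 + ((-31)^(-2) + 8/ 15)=-740977/ 879315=-0.84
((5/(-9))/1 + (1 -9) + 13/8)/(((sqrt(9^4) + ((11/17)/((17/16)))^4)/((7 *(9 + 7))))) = -48732641482826/5093962787673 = -9.57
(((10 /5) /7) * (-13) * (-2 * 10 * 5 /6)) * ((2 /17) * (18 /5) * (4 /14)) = 6240 /833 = 7.49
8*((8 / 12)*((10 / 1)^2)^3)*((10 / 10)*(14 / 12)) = 56000000 / 9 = 6222222.22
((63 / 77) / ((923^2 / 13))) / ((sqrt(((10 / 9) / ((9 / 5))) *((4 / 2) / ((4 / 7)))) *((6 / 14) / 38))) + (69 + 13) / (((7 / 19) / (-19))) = -29602 / 7 + 1026 *sqrt(7) / 3604315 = -4228.86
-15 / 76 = -0.20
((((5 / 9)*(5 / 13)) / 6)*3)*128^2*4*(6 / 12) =409600 / 117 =3500.85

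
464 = 464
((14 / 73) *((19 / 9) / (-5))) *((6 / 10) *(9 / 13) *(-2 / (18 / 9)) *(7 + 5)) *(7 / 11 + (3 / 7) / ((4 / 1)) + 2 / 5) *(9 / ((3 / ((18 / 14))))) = 16261074 / 9134125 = 1.78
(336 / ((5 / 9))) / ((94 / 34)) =51408 / 235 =218.76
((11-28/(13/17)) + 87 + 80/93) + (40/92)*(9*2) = 1948462/27807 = 70.07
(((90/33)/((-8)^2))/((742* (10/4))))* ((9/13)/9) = 3/1697696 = 0.00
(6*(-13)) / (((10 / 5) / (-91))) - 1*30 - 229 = 3290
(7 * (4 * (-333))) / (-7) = 1332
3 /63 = 1 /21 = 0.05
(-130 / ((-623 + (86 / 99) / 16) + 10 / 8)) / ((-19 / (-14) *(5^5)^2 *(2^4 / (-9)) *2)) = -81081 / 18272025390625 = -0.00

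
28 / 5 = 5.60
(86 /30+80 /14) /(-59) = -901 /6195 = -0.15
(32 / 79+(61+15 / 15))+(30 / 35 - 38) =13970 / 553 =25.26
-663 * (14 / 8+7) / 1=-23205 / 4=-5801.25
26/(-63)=-0.41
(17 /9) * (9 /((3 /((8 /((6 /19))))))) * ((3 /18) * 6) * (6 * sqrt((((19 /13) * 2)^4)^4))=11234694885873664 /2447192163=4590851.12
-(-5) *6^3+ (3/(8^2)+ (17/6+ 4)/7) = 1452895/1344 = 1081.02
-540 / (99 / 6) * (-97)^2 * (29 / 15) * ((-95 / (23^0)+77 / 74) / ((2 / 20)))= 227664303960 / 407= 559371754.20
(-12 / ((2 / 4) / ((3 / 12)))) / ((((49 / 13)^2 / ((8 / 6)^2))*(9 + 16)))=-5408 / 180075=-0.03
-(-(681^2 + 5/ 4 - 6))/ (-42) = -1855025/ 168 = -11041.82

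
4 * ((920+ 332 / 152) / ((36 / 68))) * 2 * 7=5560156 / 57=97546.60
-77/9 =-8.56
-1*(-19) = 19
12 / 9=4 / 3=1.33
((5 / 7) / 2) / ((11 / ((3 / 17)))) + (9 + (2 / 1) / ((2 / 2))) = 28813 / 2618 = 11.01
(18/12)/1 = 3/2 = 1.50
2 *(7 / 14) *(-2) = -2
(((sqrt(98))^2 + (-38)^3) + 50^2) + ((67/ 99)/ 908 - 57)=-4704138185/ 89892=-52331.00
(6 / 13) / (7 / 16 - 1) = -32 / 39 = -0.82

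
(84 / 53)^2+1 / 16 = 115705 / 44944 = 2.57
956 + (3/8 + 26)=7859/8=982.38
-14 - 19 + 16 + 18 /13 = -203 /13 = -15.62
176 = 176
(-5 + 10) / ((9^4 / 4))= 20 / 6561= 0.00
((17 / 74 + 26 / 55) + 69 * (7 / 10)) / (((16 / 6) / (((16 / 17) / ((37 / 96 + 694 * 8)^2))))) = 1102823424 / 1965825690784879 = 0.00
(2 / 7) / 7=2 / 49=0.04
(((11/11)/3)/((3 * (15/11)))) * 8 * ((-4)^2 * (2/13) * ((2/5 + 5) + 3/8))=27104/2925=9.27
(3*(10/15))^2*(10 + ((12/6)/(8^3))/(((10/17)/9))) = 25753/640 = 40.24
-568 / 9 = -63.11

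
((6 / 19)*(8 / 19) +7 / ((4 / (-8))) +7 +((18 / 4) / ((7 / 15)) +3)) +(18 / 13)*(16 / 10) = 2625191 / 328510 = 7.99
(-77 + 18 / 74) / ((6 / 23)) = -32660 / 111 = -294.23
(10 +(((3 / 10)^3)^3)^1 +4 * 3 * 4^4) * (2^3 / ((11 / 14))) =21574000137781 / 687500000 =31380.36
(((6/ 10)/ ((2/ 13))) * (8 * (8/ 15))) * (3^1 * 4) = 4992/ 25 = 199.68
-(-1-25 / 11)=36 / 11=3.27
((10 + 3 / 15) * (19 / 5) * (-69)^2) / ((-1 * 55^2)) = -4613409 / 75625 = -61.00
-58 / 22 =-29 / 11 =-2.64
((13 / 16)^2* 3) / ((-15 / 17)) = -2873 / 1280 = -2.24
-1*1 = -1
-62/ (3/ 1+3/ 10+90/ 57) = -11780/ 927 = -12.71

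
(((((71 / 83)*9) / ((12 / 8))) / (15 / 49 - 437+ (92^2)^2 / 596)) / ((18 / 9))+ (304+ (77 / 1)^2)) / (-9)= -150785880021733 / 217723875426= -692.56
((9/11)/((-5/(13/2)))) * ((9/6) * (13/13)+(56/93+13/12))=-9243/2728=-3.39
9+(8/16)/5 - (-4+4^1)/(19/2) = 91/10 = 9.10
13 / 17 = 0.76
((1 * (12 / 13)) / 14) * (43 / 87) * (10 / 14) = 430 / 18473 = 0.02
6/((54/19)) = 19/9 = 2.11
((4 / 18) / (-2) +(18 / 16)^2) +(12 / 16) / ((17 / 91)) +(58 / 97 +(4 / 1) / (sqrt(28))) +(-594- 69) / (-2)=2 * sqrt(7) / 7 +320344441 / 949824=338.02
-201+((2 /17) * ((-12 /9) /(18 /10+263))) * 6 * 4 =-1131107 /5627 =-201.01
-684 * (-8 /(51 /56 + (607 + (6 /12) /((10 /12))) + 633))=1532160 /347623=4.41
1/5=0.20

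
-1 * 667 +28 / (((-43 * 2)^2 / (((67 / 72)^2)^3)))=-171813040371426449 / 257591714512896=-667.00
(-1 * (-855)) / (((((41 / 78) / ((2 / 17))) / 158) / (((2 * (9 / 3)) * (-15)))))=-2721181.64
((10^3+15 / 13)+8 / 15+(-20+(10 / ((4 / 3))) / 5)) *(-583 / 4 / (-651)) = 223547269 / 1015560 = 220.12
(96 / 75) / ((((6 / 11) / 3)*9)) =176 / 225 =0.78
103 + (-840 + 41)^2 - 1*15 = 638489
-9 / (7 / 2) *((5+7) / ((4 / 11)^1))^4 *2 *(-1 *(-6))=-256158936 / 7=-36594133.71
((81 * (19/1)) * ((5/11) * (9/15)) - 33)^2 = 149557.98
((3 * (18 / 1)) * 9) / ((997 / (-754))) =-366444 / 997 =-367.55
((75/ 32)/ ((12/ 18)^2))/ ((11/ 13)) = 8775/ 1408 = 6.23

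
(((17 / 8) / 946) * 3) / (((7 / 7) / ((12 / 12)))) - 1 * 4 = -3.99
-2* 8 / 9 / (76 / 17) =-68 / 171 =-0.40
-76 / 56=-19 / 14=-1.36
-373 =-373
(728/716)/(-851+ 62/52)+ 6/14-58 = -1593900139/27685035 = -57.57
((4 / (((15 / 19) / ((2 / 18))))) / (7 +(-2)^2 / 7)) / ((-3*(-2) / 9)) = 266 / 2385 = 0.11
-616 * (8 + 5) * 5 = -40040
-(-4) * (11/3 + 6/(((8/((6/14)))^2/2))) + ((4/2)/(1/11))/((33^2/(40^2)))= 914465/19404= 47.13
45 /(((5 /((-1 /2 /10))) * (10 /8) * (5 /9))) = -81 /125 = -0.65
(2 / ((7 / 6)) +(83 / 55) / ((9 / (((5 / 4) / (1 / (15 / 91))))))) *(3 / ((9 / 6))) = 3001 / 858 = 3.50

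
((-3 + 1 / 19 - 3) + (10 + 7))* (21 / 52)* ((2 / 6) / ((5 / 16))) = 1176 / 247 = 4.76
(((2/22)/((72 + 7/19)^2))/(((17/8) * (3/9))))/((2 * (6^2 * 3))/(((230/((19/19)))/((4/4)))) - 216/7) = -116242/141913715625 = -0.00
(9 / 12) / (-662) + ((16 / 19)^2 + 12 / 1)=12147941 / 955928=12.71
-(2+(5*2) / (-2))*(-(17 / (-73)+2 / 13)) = 225 / 949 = 0.24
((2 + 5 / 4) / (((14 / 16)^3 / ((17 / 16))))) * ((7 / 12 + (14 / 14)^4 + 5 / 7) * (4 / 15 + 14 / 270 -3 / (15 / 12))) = -24.65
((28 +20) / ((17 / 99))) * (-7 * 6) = -199584 / 17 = -11740.24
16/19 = 0.84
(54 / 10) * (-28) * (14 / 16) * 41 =-54243 / 10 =-5424.30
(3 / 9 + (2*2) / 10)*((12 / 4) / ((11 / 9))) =1.80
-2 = -2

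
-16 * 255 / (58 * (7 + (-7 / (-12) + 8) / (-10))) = -244800 / 21373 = -11.45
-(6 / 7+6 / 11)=-108 / 77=-1.40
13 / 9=1.44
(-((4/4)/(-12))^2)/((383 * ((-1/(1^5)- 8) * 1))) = 0.00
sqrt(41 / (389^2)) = sqrt(41) / 389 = 0.02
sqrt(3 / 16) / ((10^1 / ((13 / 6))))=13 * sqrt(3) / 240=0.09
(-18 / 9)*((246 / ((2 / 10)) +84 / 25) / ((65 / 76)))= -4686768 / 1625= -2884.16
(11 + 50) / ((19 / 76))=244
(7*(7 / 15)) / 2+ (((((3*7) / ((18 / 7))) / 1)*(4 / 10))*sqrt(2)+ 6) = 49*sqrt(2) / 15+ 229 / 30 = 12.25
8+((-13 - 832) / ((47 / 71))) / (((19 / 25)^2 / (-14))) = 525091986 / 16967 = 30947.84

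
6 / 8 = 3 / 4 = 0.75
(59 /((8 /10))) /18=295 /72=4.10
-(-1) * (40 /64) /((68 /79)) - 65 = -34965 /544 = -64.27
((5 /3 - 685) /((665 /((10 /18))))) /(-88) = 1025 /158004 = 0.01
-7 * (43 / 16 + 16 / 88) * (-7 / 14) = 3535 / 352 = 10.04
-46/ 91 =-0.51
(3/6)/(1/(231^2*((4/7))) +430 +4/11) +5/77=66787187/1010443973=0.07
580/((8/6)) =435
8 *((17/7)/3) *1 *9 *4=1632/7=233.14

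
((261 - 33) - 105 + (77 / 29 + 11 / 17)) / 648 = 62267 / 319464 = 0.19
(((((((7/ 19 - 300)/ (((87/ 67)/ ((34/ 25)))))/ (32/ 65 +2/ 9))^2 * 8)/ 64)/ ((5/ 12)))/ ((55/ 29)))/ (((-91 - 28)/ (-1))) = 11285774363628531/ 44014777441250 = 256.41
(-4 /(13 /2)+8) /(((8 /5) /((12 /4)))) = 180 /13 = 13.85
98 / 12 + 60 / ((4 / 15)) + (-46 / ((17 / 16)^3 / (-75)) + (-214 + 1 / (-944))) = 40286221301 / 13913616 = 2895.45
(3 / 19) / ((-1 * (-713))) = 3 / 13547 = 0.00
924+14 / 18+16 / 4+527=13102 / 9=1455.78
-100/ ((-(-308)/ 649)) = -1475/ 7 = -210.71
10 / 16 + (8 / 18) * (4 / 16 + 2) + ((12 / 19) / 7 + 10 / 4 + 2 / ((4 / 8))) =8741 / 1064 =8.22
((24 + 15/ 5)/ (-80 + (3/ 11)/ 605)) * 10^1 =-1796850/ 532397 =-3.38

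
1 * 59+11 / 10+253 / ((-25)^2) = 75631 / 1250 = 60.50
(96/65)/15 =32/325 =0.10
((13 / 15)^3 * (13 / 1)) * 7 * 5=199927 / 675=296.19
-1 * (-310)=310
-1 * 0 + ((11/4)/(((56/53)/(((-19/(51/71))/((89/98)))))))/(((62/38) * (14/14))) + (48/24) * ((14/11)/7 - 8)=-1537832389/24764784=-62.10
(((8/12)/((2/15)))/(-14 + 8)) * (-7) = 35/6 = 5.83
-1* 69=-69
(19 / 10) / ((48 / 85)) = 323 / 96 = 3.36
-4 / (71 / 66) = -264 / 71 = -3.72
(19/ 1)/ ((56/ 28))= 19/ 2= 9.50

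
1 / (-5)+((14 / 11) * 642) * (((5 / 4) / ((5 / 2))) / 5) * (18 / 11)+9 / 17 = 1378552 / 10285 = 134.04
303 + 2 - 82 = 223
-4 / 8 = -1 / 2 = -0.50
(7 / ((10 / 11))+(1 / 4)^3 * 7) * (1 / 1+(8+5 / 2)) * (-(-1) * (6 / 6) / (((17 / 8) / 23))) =77763 / 80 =972.04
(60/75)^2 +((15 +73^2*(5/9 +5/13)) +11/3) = 14711222/2925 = 5029.48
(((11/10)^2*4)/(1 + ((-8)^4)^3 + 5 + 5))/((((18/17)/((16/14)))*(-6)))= -4114/324699527629575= -0.00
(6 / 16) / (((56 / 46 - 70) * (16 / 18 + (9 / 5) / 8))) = -0.00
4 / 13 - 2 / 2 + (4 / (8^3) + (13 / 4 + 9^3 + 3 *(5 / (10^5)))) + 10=771228281 / 1040000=741.57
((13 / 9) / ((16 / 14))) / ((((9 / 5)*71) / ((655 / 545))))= 59605 / 5014872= 0.01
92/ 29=3.17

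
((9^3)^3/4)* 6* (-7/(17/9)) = -73222472421/34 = -2153602130.03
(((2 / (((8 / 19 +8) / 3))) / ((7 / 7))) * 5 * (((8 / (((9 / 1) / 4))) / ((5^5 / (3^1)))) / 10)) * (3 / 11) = 57 / 171875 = 0.00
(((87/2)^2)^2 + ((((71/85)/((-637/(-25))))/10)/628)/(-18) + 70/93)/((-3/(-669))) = 3030010814436624989/3794741496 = 798476211.79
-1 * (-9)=9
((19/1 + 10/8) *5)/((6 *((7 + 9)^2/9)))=1215/2048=0.59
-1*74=-74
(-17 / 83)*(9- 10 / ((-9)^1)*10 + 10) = -4607 / 747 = -6.17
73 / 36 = 2.03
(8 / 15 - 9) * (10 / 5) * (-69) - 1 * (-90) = 6292 / 5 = 1258.40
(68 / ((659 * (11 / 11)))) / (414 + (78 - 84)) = 1 / 3954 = 0.00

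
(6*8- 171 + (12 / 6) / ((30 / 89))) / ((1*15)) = -1756 / 225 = -7.80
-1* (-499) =499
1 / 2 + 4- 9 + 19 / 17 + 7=123 / 34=3.62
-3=-3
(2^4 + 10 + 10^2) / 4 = 63 / 2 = 31.50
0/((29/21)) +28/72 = 7/18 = 0.39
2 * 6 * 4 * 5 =240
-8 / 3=-2.67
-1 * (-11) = 11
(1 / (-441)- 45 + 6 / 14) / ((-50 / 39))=255541 / 7350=34.77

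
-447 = -447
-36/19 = -1.89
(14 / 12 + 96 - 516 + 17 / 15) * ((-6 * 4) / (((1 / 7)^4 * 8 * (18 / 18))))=30086931 / 10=3008693.10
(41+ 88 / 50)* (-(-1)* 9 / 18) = 1069 / 50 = 21.38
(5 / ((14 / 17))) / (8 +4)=85 / 168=0.51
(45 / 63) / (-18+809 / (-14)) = -10 / 1061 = -0.01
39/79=0.49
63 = 63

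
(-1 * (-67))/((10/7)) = 469/10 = 46.90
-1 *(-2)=2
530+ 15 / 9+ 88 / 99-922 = -389.44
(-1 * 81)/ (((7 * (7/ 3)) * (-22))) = 243/ 1078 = 0.23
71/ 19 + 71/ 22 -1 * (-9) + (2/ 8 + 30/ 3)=21915/ 836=26.21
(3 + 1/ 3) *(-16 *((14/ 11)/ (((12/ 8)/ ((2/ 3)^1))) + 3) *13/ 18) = -367120/ 2673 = -137.34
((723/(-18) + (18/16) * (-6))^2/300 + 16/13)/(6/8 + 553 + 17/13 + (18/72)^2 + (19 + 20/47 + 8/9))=226154459/15188711700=0.01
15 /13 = 1.15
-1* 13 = -13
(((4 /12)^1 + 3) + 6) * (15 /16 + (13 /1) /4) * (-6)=-469 /2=-234.50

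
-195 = -195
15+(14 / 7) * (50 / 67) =1105 / 67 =16.49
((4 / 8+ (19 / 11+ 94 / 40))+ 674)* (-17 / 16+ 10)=1940731 / 320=6064.78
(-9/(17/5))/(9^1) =-5/17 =-0.29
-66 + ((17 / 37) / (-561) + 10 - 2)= -70819 / 1221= -58.00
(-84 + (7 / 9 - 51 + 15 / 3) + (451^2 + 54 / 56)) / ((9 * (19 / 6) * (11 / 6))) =51224731 / 13167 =3890.39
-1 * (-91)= 91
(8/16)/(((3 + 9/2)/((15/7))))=1/7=0.14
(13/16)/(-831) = -13/13296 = -0.00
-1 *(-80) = 80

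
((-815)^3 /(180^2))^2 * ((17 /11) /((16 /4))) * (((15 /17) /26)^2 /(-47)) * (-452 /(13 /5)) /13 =6622989882234428125 /187387388457984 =35343.84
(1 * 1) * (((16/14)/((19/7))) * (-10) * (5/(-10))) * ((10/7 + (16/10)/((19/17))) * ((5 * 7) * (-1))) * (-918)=69841440/361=193466.59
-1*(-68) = 68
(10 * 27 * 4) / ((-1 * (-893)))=1080 / 893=1.21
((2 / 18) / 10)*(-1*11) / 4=-11 / 360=-0.03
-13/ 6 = -2.17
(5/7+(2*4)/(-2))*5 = -115/7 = -16.43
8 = 8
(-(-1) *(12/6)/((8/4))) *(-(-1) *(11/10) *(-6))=-33/5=-6.60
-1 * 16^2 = -256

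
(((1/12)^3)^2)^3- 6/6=-26623333280885243903/26623333280885243904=-1.00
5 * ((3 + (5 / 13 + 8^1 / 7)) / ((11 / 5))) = 10300 / 1001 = 10.29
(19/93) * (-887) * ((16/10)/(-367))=134824/170655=0.79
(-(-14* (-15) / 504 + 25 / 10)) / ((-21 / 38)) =95 / 18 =5.28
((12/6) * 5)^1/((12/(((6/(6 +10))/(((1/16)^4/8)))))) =163840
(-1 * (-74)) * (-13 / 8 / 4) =-30.06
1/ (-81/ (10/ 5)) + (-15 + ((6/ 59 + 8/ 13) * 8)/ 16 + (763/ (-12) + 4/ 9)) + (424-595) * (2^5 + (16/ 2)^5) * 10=-13938336039175/ 248508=-56088077.81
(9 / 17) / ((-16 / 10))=-45 / 136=-0.33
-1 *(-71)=71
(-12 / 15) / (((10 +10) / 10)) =-2 / 5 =-0.40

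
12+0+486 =498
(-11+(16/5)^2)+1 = 6/25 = 0.24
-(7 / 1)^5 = -16807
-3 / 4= -0.75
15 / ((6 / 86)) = 215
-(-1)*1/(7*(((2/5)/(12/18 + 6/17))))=130/357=0.36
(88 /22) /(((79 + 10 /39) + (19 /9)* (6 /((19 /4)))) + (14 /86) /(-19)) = 21242 /435007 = 0.05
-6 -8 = -14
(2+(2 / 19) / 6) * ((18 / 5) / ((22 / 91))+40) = 69437 / 627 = 110.74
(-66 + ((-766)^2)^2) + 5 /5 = 344282603471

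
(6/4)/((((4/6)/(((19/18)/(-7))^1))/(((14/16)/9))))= -19/576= -0.03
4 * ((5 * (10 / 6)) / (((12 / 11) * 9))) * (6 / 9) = 550 / 243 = 2.26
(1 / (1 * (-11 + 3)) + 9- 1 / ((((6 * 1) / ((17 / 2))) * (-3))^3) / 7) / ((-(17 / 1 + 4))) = -2903417 / 6858432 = -0.42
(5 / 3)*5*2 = 50 / 3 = 16.67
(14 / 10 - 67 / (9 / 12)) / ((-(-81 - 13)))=-1319 / 1410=-0.94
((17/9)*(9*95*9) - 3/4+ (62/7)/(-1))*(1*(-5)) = -72626.96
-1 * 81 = -81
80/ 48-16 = -43/ 3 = -14.33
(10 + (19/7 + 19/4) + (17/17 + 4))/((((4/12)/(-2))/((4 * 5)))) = -18870/7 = -2695.71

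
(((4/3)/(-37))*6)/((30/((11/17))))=-44/9435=-0.00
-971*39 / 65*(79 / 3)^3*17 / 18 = -8138594773 / 810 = -10047647.87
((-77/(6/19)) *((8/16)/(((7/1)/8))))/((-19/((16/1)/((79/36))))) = 4224/79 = 53.47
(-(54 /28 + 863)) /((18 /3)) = -12109 /84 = -144.15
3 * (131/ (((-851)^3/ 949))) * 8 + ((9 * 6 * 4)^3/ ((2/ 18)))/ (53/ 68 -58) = -1267010174607431016/ 799334681147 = -1585080.95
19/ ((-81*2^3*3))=-19/ 1944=-0.01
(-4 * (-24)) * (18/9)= 192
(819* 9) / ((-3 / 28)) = -68796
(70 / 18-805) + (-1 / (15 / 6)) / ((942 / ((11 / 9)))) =-16979561 / 21195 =-801.11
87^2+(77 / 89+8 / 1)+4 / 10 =3372328 / 445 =7578.27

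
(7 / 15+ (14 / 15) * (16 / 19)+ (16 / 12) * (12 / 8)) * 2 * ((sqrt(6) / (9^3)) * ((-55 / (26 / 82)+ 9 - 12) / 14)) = -236282 * sqrt(6) / 2100735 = -0.28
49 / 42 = 7 / 6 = 1.17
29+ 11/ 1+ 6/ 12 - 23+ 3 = 41/ 2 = 20.50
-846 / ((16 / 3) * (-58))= 1269 / 464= 2.73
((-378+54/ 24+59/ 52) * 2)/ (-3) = 9740/ 39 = 249.74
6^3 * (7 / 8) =189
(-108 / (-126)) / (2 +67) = 2 / 161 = 0.01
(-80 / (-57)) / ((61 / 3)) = 80 / 1159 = 0.07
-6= -6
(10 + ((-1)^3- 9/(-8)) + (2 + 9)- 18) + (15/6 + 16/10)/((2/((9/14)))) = 4.44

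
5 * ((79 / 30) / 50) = 79 / 300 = 0.26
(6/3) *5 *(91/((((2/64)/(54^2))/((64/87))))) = 1811496960/29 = 62465412.41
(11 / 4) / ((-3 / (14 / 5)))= -77 / 30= -2.57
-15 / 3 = -5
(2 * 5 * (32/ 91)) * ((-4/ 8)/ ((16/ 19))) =-190/ 91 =-2.09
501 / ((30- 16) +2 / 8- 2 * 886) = -2004 / 7031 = -0.29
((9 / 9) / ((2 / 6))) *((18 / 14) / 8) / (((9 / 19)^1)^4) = 130321 / 13608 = 9.58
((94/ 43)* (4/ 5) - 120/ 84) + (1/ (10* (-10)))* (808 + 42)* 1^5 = -24621/ 3010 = -8.18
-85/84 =-1.01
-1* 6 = -6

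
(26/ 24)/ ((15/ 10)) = 13/ 18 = 0.72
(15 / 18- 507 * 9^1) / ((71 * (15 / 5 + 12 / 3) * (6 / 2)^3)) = -27373 / 80514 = -0.34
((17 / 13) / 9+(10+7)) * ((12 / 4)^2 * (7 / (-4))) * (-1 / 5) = 7021 / 130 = 54.01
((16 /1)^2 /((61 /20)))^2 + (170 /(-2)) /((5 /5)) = 6959.99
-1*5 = -5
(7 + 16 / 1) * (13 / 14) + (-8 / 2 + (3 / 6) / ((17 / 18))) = 4257 / 238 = 17.89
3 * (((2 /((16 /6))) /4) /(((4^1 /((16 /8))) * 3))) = 3 /32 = 0.09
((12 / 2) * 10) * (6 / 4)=90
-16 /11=-1.45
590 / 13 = 45.38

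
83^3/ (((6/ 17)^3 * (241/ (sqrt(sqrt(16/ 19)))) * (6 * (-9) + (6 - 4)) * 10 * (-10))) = 9.94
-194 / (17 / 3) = -582 / 17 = -34.24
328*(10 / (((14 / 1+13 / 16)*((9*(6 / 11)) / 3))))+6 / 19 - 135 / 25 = 26390561 / 202635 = 130.24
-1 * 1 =-1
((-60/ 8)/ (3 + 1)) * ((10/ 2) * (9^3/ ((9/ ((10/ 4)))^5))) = -78125/ 6912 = -11.30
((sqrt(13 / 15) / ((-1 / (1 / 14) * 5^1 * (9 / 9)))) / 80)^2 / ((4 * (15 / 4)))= 13 / 7056000000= 0.00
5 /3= 1.67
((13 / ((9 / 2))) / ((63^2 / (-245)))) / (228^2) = -0.00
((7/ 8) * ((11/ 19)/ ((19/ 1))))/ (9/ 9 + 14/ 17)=1309/ 89528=0.01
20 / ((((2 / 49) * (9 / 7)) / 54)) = 20580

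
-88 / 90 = -44 / 45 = -0.98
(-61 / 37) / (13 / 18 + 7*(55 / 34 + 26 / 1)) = -9333 / 1098493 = -0.01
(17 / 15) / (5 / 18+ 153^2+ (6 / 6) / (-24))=24 / 495725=0.00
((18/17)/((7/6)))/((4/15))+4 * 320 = 1283.40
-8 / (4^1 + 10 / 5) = -4 / 3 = -1.33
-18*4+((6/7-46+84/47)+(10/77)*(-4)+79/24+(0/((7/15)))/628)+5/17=-112.29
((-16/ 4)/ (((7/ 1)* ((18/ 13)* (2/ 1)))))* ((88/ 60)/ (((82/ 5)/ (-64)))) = 9152/ 7749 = 1.18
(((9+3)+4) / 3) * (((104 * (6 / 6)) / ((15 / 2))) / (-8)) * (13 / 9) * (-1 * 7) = 37856 / 405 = 93.47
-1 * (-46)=46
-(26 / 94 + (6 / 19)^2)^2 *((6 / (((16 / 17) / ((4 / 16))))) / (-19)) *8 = 2079179475 / 21878810764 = 0.10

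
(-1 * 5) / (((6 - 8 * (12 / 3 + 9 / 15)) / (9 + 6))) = 375 / 154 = 2.44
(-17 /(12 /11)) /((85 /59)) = -649 /60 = -10.82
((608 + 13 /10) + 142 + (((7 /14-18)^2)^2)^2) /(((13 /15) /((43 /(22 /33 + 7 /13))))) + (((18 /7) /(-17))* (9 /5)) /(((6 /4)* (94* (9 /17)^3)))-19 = 4117723393890876607 /11370240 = 362149206515.51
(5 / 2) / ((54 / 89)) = 445 / 108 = 4.12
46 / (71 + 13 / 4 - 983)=-184 / 3635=-0.05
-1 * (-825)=825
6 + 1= 7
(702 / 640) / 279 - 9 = -89241 / 9920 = -9.00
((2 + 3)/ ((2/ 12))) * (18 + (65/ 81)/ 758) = 5526145/ 10233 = 540.03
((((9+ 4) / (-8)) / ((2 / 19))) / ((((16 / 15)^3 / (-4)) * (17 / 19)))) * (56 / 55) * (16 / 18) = 2463825 / 47872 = 51.47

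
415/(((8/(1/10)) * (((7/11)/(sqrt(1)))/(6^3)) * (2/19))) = 468369/28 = 16727.46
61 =61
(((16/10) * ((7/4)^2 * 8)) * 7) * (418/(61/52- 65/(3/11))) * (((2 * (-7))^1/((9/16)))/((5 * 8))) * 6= 1670020352/924925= 1805.57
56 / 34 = 28 / 17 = 1.65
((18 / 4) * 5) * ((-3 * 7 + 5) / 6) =-60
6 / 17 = 0.35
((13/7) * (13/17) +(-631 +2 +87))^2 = 4138220241/14161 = 292226.55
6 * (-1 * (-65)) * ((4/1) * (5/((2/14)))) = 54600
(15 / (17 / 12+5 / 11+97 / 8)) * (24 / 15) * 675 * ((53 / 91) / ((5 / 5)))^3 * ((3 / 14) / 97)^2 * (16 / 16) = 286522719120 / 256748647156729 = 0.00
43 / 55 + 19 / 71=4098 / 3905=1.05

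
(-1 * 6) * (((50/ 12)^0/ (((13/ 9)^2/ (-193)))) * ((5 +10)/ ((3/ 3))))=1406970/ 169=8325.27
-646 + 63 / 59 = -38051 / 59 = -644.93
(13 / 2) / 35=13 / 70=0.19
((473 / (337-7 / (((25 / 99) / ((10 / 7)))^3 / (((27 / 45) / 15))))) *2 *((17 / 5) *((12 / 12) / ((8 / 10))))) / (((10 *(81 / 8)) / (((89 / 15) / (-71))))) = -8766700250 / 756384166449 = -0.01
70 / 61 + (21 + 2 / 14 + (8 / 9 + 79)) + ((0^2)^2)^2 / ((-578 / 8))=392675 / 3843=102.18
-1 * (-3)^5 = 243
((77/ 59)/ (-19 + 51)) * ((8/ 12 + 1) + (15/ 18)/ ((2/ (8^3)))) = 8.77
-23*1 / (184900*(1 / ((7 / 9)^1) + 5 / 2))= -0.00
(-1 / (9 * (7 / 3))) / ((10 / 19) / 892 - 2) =0.02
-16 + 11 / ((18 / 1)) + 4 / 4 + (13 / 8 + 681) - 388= 280.24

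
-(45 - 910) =865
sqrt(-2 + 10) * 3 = 6 * sqrt(2) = 8.49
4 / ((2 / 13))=26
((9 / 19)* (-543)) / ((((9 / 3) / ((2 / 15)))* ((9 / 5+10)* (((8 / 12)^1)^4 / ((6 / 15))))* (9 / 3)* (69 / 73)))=-356751 / 515660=-0.69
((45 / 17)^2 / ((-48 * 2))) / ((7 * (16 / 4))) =-675 / 258944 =-0.00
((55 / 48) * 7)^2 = 148225 / 2304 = 64.33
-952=-952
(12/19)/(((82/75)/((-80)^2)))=2880000/779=3697.05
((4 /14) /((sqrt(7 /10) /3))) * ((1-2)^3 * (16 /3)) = -32 * sqrt(70) /49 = -5.46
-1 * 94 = -94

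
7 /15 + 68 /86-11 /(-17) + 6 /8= 116423 /43860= 2.65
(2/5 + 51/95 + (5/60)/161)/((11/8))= 0.68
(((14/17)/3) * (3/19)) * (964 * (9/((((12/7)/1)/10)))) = 708540/323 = 2193.62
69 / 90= 23 / 30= 0.77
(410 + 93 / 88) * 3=108519 / 88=1233.17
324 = 324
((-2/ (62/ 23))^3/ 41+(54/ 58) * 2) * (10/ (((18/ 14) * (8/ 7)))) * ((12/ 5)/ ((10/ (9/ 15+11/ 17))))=170374707307/ 45162411225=3.77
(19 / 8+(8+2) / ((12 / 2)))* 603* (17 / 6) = 110483 / 16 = 6905.19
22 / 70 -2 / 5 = -3 / 35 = -0.09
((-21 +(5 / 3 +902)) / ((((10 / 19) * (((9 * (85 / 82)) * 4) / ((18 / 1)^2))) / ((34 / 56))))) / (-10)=-773547 / 875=-884.05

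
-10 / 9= -1.11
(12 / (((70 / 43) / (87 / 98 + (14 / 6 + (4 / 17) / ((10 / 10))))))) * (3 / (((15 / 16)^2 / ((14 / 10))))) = 7606528 / 62475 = 121.75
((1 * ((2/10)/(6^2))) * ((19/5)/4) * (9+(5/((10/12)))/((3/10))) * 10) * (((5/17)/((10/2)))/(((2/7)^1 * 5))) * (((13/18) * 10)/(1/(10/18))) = 50141/198288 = 0.25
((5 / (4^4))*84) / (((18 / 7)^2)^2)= 84035 / 2239488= 0.04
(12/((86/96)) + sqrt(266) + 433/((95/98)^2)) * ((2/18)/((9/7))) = 7 * sqrt(266)/81 + 1288106932/31434075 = 42.39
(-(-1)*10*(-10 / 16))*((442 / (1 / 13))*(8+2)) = -359125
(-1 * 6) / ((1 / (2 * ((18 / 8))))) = -27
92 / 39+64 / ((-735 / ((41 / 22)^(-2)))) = 12495684 / 5353985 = 2.33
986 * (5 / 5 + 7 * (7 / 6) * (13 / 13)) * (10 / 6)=135575 / 9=15063.89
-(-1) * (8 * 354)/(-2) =-1416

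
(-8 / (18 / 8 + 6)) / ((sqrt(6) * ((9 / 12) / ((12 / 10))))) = -128 * sqrt(6) / 495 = -0.63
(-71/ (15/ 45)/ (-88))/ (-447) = -71/ 13112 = -0.01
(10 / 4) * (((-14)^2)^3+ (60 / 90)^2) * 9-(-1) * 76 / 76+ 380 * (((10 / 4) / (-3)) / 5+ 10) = 508254923 / 3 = 169418307.67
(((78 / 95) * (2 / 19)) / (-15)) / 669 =-52 / 6037725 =-0.00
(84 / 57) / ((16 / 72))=126 / 19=6.63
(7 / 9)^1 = 0.78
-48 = -48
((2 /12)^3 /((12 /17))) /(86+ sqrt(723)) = 731 /8648208 - 17 * sqrt(723) /17296416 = 0.00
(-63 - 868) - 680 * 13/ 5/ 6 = -3677/ 3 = -1225.67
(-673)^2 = 452929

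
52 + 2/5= 262/5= 52.40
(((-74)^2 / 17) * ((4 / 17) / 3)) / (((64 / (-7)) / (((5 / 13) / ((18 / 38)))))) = -910385 / 405756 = -2.24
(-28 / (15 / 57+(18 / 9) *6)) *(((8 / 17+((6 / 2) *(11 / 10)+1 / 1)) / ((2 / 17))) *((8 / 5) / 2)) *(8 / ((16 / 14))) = -3020164 / 5825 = -518.48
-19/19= -1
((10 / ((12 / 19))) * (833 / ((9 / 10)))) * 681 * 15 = 449091125 / 3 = 149697041.67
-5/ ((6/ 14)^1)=-11.67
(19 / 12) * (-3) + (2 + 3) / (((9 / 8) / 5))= 629 / 36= 17.47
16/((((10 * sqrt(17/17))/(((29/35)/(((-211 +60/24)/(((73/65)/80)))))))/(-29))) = 61393/23716875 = 0.00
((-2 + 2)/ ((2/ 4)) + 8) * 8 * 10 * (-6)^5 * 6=-29859840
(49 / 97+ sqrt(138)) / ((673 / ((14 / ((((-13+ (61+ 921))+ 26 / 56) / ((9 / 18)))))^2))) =0.00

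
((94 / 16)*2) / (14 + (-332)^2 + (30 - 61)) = 47 / 440828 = 0.00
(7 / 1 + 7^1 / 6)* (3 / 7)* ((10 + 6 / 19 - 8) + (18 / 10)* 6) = 4361 / 95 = 45.91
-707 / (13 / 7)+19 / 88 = -435265 / 1144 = -380.48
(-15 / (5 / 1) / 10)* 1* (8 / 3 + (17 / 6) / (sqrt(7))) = -4 / 5 - 17* sqrt(7) / 140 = -1.12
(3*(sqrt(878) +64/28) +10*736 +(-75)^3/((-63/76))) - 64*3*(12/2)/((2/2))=3*sqrt(878) +3606004/7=515232.32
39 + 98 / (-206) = 3968 / 103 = 38.52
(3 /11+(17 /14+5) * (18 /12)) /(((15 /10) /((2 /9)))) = 985 /693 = 1.42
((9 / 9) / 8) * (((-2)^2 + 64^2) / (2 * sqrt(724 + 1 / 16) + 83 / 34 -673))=-56753225 / 73778048 -296225 * sqrt(11585) / 516446336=-0.83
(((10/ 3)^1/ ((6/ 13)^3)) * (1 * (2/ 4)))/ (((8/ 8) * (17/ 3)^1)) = 10985/ 3672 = 2.99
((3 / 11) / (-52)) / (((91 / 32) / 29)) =-696 / 13013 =-0.05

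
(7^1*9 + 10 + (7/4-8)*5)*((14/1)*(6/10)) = 3507/10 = 350.70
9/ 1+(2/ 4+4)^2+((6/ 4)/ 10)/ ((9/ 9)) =147/ 5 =29.40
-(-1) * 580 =580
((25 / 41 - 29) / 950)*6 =-3492 / 19475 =-0.18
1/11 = 0.09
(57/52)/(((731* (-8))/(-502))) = 14307/152048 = 0.09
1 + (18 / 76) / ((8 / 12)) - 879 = -66701 / 76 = -877.64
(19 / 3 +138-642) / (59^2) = -1493 / 10443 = -0.14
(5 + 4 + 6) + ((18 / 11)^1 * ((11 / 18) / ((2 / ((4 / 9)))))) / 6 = 406 / 27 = 15.04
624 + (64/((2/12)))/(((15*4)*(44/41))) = 34648/55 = 629.96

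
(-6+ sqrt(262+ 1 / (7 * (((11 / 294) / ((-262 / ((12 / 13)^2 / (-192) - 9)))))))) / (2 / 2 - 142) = 2 / 47 - sqrt(185853571574) / 3146979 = -0.09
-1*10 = -10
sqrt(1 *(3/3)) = 1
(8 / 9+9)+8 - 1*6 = 11.89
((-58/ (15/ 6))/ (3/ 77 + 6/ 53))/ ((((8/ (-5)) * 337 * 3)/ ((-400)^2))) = 15080.36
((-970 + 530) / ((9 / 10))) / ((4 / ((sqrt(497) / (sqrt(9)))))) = -1100 * sqrt(497) / 27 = -908.25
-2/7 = -0.29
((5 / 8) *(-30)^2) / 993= 375 / 662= 0.57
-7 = -7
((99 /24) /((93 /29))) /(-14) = -319 /3472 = -0.09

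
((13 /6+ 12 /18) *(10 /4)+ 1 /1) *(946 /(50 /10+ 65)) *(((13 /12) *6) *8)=596453 /105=5680.50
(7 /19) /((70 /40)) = 4 /19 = 0.21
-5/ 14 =-0.36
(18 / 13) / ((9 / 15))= 30 / 13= 2.31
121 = 121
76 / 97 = 0.78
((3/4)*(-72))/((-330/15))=27/11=2.45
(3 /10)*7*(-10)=-21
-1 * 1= -1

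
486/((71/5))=2430/71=34.23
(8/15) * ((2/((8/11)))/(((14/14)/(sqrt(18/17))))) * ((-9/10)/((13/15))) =-1.57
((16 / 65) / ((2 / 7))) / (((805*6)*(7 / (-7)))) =-4 / 22425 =-0.00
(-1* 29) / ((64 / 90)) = -1305 / 32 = -40.78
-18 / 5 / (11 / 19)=-342 / 55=-6.22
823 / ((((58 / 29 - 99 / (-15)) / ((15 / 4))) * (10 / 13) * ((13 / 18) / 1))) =111105 / 172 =645.96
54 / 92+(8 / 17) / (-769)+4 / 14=3670937 / 4209506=0.87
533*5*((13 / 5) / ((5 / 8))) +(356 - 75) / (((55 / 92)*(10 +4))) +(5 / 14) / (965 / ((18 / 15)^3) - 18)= 99954661346 / 8988749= 11119.97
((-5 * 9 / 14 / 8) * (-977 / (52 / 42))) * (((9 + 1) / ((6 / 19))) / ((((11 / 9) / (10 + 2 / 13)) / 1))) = 83409.93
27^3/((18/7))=15309/2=7654.50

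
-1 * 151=-151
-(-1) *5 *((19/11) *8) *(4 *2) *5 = 30400/11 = 2763.64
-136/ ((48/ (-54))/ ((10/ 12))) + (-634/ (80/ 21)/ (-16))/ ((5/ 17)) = 521169/ 3200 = 162.87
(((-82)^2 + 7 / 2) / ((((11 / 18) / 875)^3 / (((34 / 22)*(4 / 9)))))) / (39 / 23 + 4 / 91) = 415653089030156250000 / 53307881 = 7797216494689.71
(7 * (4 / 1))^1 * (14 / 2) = 196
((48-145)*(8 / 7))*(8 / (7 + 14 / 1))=-6208 / 147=-42.23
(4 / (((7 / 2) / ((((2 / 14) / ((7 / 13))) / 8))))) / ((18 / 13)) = 0.03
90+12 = 102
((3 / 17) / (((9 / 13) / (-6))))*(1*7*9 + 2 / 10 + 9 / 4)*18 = -9009 / 5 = -1801.80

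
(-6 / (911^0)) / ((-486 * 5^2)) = 1 / 2025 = 0.00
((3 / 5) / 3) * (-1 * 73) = -73 / 5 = -14.60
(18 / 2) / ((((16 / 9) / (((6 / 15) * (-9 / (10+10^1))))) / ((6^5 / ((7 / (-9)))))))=1594323 / 175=9110.42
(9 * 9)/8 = 81/8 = 10.12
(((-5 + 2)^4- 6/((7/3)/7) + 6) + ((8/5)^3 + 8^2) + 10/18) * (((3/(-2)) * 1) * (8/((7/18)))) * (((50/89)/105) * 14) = -4955456/15575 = -318.17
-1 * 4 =-4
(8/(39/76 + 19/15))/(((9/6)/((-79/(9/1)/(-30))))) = 48032/54783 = 0.88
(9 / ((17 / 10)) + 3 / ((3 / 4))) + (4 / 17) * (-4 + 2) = 150 / 17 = 8.82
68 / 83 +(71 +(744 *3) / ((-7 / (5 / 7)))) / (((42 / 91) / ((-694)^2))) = -1995851169586 / 12201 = -163580949.89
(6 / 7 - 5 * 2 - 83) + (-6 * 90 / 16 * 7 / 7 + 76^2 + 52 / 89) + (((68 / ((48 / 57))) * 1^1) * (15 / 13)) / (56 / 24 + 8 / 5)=5422902333 / 955682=5674.38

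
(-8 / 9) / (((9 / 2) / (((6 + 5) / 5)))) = -176 / 405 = -0.43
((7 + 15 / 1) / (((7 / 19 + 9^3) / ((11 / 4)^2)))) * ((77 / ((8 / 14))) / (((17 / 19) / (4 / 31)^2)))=258984649 / 452796292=0.57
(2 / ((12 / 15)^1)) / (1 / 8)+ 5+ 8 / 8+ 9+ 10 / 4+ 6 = 87 / 2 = 43.50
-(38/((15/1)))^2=-1444/225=-6.42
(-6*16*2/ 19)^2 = 36864/ 361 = 102.12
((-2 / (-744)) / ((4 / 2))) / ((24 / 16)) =1 / 1116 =0.00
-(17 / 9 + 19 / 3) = -74 / 9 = -8.22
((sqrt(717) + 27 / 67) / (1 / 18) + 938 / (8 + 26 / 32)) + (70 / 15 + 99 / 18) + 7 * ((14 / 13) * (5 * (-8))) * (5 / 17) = 48954891 / 1391858 + 18 * sqrt(717) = 517.16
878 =878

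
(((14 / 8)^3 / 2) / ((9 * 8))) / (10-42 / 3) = -343 / 36864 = -0.01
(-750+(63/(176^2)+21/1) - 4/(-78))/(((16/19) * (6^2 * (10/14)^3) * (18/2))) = -5738963047699/782825472000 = -7.33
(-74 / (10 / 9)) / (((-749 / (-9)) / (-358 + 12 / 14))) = 1498500 / 5243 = 285.81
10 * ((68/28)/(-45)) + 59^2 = 219269/63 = 3480.46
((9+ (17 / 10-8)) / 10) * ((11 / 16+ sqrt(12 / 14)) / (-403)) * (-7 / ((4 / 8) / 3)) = 6237 / 322400+ 81 * sqrt(42) / 20150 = 0.05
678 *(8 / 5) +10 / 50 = 1085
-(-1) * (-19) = -19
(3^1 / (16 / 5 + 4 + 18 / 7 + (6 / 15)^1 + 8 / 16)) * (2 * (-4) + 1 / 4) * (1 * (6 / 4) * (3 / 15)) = -217 / 332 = -0.65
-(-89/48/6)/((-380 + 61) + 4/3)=-89/91488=-0.00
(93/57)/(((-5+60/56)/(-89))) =38626/1045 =36.96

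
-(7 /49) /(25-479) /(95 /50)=5 /30191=0.00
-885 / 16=-55.31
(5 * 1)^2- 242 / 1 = -217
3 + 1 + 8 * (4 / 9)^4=28292 / 6561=4.31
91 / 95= 0.96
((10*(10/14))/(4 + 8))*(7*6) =25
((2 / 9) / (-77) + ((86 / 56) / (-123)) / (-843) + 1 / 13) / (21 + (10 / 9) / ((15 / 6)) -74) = -30744177 / 21819529732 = -0.00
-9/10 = -0.90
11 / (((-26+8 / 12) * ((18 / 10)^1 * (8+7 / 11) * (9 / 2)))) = -121 / 19494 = -0.01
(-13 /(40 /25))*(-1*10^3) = 8125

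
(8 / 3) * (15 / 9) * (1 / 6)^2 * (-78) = -260 / 27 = -9.63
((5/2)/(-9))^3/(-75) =5/17496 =0.00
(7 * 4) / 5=28 / 5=5.60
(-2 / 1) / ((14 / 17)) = -17 / 7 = -2.43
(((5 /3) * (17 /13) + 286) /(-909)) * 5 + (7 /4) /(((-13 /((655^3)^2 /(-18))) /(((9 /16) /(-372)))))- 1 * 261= -502469521039313502907 /562678272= -892996133035.88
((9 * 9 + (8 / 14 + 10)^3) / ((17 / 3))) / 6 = 37.13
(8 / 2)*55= 220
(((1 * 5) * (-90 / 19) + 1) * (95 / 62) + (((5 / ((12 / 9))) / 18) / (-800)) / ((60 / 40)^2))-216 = -67163071 / 267840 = -250.76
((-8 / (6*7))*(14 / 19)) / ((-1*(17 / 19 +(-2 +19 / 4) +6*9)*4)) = 0.00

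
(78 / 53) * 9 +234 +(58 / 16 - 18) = 98737 / 424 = 232.87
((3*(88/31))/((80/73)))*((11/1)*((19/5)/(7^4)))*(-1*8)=-1.08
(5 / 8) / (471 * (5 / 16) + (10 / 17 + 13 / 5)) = 850 / 204511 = 0.00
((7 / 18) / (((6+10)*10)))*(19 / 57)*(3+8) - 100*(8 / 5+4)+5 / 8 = -4832923 / 8640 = -559.37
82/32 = 41/16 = 2.56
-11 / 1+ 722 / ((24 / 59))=21167 / 12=1763.92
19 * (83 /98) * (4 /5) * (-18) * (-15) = 170316 /49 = 3475.84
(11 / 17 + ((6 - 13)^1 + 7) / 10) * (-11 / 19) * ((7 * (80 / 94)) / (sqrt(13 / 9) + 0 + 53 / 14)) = -226250640 / 345109673 + 19921440 * sqrt(13) / 345109673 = -0.45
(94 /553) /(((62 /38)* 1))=1786 /17143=0.10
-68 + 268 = 200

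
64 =64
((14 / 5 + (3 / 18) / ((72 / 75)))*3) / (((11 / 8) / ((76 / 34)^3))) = 58740476 / 810645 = 72.46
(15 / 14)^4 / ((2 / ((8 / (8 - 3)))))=10125 / 9604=1.05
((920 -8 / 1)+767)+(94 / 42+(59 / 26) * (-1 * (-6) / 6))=919195 / 546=1683.51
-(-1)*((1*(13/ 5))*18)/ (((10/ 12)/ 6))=8424/ 25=336.96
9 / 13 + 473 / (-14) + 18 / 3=-4931 / 182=-27.09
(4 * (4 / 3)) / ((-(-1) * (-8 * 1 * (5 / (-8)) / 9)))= 48 / 5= 9.60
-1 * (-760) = 760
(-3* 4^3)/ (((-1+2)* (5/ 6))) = -1152/ 5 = -230.40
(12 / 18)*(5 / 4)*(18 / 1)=15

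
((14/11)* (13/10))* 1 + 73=4106/55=74.65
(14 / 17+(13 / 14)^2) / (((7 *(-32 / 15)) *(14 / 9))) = -758295 / 10449152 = -0.07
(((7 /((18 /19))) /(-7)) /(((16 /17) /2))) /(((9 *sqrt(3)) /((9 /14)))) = -323 *sqrt(3) /6048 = -0.09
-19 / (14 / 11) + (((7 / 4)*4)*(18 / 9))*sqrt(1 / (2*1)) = -209 / 14 + 7*sqrt(2) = -5.03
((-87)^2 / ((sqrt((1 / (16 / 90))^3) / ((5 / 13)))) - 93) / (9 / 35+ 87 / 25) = -5425 / 218+ 235480 *sqrt(10) / 12753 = 33.51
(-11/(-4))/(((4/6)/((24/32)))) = 99/32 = 3.09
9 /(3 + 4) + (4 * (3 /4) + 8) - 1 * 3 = 65 /7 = 9.29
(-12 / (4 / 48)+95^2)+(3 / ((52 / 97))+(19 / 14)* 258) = 3362173 / 364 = 9236.74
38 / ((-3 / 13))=-494 / 3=-164.67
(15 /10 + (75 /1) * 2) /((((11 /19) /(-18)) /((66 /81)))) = -3838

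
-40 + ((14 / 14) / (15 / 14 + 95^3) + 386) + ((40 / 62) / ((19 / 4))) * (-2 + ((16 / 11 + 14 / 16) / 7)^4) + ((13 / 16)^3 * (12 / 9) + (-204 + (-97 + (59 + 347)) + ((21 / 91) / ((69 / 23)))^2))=58250039973191667038025253 / 129028457584069327764480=451.45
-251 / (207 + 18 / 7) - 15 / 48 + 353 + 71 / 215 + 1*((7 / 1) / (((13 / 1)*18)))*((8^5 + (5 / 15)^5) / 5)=547.87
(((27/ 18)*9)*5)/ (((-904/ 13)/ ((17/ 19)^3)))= -8622315/ 12401072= -0.70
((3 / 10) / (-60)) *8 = -1 / 25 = -0.04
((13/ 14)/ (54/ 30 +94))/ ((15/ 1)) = 13/ 20118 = 0.00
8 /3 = 2.67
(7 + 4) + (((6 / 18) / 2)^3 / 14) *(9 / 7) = 25873 / 2352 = 11.00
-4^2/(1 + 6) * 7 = -16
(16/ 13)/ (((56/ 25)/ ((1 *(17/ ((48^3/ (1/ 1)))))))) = 0.00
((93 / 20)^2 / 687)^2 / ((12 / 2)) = 2770563 / 16781120000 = 0.00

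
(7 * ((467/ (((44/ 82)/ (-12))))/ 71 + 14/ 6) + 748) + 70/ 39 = -8027287/ 30459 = -263.54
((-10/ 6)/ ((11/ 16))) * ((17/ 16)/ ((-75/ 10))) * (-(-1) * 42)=14.42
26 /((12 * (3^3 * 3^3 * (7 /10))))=0.00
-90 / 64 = -45 / 32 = -1.41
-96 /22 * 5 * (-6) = 1440 /11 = 130.91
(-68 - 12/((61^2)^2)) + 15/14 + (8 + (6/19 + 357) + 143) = 1625626342777/3682993706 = 441.39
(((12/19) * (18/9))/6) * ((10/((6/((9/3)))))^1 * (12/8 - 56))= -1090/19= -57.37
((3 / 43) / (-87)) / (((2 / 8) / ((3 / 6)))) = -2 / 1247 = -0.00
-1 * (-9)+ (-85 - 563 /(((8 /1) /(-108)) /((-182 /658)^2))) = 505.48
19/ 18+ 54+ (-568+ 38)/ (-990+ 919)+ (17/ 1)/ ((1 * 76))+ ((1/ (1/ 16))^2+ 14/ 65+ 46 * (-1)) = 272.96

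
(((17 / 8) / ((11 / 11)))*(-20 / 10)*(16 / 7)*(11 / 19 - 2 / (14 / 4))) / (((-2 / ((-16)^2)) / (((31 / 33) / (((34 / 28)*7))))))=31744 / 30723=1.03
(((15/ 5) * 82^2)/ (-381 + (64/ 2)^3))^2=406909584/ 1048917769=0.39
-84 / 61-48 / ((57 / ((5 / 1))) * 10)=-2084 / 1159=-1.80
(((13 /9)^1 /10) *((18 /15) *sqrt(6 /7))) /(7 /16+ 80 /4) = 208 *sqrt(42) /171675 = 0.01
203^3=8365427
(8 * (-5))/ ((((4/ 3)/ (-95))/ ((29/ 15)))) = 5510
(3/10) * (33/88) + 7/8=79/80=0.99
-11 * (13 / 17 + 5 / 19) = -3652 / 323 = -11.31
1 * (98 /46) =49 /23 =2.13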